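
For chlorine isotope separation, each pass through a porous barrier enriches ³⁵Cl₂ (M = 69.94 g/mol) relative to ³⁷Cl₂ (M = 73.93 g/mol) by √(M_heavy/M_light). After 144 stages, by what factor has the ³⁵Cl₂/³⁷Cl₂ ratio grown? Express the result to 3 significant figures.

54.3

The single-stage factor is √(M_heavy/M_light), so 144 stages give [√(73.93/69.94)]^144 = (73.93/69.94)^(144/2).
= 1.05705^72 = 54.3.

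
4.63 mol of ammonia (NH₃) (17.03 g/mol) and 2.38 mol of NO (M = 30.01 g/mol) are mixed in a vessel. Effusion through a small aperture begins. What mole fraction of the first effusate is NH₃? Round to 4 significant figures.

Effusion rate of each component ∝ n_i/√M_i (partial pressure × 1/√M).
So x_NH₃ in the escaping gas = (n_NH₃/√M_NH₃) / Σ(n_i/√M_i)
= (4.63/√17.03) / (4.63/√17.03 + 2.38/√30.01) = 1.122/(1.122 + 0.4345) = 0.7209.

0.7209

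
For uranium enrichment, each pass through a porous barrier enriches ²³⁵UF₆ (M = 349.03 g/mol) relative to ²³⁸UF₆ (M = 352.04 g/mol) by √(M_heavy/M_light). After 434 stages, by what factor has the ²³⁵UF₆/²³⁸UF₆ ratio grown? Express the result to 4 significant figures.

6.445

Each stage multiplies the ratio by α = √(352.04/349.03), so after 434 stages the overall factor is α^434 = (352.04/349.03)^(434/2).
= 1.00862^217 = 6.445.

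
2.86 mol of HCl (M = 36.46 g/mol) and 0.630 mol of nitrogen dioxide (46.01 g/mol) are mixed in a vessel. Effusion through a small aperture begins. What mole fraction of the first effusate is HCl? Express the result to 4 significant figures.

Each component's effusion rate ∝ (its partial pressure)·(1/√M) ∝ n_i/√M_i.
x_HCl(eff) = (n_HCl/√M_HCl) / (n_HCl/√M_HCl + n_NO₂/√M_NO₂)
= (2.86/√36.46) / (2.86/√36.46 + 0.630/√46.01) = 0.4737/(0.4737 + 0.09288) = 0.8361.

0.8361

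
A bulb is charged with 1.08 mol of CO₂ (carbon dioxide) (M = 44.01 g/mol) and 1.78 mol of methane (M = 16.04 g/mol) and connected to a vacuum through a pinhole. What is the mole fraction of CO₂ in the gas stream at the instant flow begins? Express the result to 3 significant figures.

The effusion rate of species i is ∝ p_i/√M_i ∝ n_i/√M_i.
Mole fraction of CO₂ in the effusate = (n_CO₂/√M_CO₂) / (n_CO₂/√M_CO₂ + n_CH₄/√M_CH₄)
= (1.08/√44.01) / (1.08/√44.01 + 1.78/√16.04) = 0.1628/(0.1628 + 0.4444) = 0.268.

0.268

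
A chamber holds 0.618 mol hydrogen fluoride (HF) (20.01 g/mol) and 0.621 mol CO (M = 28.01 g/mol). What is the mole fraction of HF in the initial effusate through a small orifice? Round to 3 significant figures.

0.541

Rate_i ∝ x_i/√M_i (Graham's law weighted by mole fraction), so the effusate composition follows n_i/√M_i.
So x_HF in the escaping gas = (n_HF/√M_HF) / Σ(n_i/√M_i)
= (0.618/√20.01) / (0.618/√20.01 + 0.621/√28.01) = 0.1382/(0.1382 + 0.1173) = 0.541.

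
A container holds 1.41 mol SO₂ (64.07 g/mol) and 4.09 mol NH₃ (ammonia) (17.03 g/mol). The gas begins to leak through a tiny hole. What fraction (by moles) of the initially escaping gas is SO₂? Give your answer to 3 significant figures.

Effusion rate of each component ∝ n_i/√M_i (partial pressure × 1/√M).
So x_SO₂ in the escaping gas = (n_SO₂/√M_SO₂) / Σ(n_i/√M_i)
= (1.41/√64.07) / (1.41/√64.07 + 4.09/√17.03) = 0.1762/(0.1762 + 0.9911) = 0.151.

0.151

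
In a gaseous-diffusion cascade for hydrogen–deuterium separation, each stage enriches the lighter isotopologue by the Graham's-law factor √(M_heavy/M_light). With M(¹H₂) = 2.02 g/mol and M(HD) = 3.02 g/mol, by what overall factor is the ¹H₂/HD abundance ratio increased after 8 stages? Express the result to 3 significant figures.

After 8 stages the ratio has grown by (√(3.02/2.02))^8 = (3.02/2.02)^(8/2).
= 1.49505^4 = 5.00.

5.00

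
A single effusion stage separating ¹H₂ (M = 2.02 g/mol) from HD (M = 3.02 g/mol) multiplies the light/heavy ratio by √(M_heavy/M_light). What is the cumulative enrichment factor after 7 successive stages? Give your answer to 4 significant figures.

4.086

The single-stage factor is √(M_heavy/M_light), so 7 stages give [√(3.02/2.02)]^7 = (3.02/2.02)^(7/2).
= 1.49505^(7/2) = 4.086.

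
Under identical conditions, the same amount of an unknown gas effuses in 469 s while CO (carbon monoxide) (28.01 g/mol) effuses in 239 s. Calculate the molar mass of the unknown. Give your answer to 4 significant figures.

Since effusion rate ∝ 1/√M, t_X/t_CO = √(M_X/M_CO).
469/239 = 1.962 = √(M_X/28.01)
M_X = 28.01 × 1.962² = 28.01 × 3.851 = 107.9 g/mol

107.9 g/mol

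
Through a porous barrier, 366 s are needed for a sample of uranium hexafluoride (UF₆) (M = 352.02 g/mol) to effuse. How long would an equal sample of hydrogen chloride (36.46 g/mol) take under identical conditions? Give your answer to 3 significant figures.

118 s

From Graham's law, t_HCl/t_UF₆ = √(M_HCl/M_UF₆) = √(36.46/352.02) = √0.1036 = 0.3218.
So the time for HCl is 366 × 0.3218 = 118 s.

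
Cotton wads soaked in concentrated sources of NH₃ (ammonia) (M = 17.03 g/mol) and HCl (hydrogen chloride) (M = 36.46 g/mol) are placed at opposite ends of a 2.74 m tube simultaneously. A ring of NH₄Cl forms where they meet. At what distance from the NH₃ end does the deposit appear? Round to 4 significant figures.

1.628 m

The fronts meet when d_NH₃ + d_HCl = L with d_NH₃/d_HCl = √(M_HCl/M_NH₃) (Graham's law). Here √(M_HCl/M_NH₃) = √(36.46/17.03) = 1.463.
With d_NH₃ + d_HCl = 2.74 m, d_HCl = 2.74/(1 + 1.463) = 1.112 m.
d_NH₃ = 2.74 − 1.112 = 1.628 m.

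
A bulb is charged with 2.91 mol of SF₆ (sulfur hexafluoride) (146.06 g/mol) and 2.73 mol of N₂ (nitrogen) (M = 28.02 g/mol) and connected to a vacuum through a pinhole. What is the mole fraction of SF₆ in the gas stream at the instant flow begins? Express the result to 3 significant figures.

0.318

Each component's effusion rate ∝ (its partial pressure)·(1/√M) ∝ n_i/√M_i.
So x_SF₆ in the escaping gas = (n_SF₆/√M_SF₆) / Σ(n_i/√M_i)
= (2.91/√146.06) / (2.91/√146.06 + 2.73/√28.02) = 0.2408/(0.2408 + 0.5157) = 0.318.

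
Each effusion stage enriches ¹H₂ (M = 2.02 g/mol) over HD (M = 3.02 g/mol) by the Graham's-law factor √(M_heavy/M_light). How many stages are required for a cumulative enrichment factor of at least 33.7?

18

Single-stage factor α = √(3.02/2.02), so ln α = ½ ln(1.49505) = 0.2011.
Need α^N ≥ 33.7 ⇒ N ≥ ln(33.7) / ln α = 3.517 / 0.2011 = 17.49.
Rounding up, N = 18 stages.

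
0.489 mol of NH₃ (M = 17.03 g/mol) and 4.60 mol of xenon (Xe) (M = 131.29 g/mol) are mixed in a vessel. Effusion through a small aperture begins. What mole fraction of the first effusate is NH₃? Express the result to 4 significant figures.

Effusion rate of each component ∝ n_i/√M_i (partial pressure × 1/√M).
So x_NH₃ in the escaping gas = (n_NH₃/√M_NH₃) / Σ(n_i/√M_i)
= (0.489/√17.03) / (0.489/√17.03 + 4.60/√131.29) = 0.1185/(0.1185 + 0.4015) = 0.2279.

0.2279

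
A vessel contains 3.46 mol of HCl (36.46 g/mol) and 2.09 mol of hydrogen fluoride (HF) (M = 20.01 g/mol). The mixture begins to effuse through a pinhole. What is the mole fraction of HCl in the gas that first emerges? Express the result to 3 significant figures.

Rate_i ∝ x_i/√M_i (Graham's law weighted by mole fraction), so the effusate composition follows n_i/√M_i.
x_HCl(eff) = (n_HCl/√M_HCl) / (n_HCl/√M_HCl + n_HF/√M_HF)
= (3.46/√36.46) / (3.46/√36.46 + 2.09/√20.01) = 0.5730/(0.5730 + 0.4672) = 0.551.

0.551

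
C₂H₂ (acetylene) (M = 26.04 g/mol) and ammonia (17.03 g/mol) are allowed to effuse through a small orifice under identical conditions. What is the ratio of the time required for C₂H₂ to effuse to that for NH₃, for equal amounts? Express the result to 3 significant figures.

1.24

Since effusion rate ∝ 1/√M, t_C₂H₂/t_NH₃ = √(M_C₂H₂/M_NH₃) = √(26.04/17.03) = √1.529 = 1.24.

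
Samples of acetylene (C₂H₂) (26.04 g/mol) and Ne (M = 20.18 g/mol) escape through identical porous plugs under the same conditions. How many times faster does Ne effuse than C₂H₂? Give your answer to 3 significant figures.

1.14

From Graham's law, rate_Ne/rate_C₂H₂ = √(M_C₂H₂/M_Ne) = √(26.04/20.18) = √1.290 = 1.14.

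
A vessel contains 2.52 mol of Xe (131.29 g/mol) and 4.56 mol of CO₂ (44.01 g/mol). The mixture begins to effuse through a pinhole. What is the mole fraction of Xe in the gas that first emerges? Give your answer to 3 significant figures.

0.242

Rate_i ∝ x_i/√M_i (Graham's law weighted by mole fraction), so the effusate composition follows n_i/√M_i.
So x_Xe in the escaping gas = (n_Xe/√M_Xe) / Σ(n_i/√M_i)
= (2.52/√131.29) / (2.52/√131.29 + 4.56/√44.01) = 0.2199/(0.2199 + 0.6874) = 0.242.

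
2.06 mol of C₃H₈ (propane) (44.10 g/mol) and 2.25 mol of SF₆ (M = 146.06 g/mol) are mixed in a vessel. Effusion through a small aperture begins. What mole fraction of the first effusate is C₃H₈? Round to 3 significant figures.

Each component's effusion rate ∝ (its partial pressure)·(1/√M) ∝ n_i/√M_i.
So x_C₃H₈ in the escaping gas = (n_C₃H₈/√M_C₃H₈) / Σ(n_i/√M_i)
= (2.06/√44.10) / (2.06/√44.10 + 2.25/√146.06) = 0.3102/(0.3102 + 0.1862) = 0.625.

0.625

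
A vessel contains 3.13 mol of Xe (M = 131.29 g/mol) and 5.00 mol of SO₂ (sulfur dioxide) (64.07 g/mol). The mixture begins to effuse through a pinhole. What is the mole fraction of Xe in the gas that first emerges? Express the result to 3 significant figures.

The effusion rate of species i is ∝ p_i/√M_i ∝ n_i/√M_i.
Mole fraction of Xe in the effusate = (n_Xe/√M_Xe) / (n_Xe/√M_Xe + n_SO₂/√M_SO₂)
= (3.13/√131.29) / (3.13/√131.29 + 5.00/√64.07) = 0.2732/(0.2732 + 0.6247) = 0.304.

0.304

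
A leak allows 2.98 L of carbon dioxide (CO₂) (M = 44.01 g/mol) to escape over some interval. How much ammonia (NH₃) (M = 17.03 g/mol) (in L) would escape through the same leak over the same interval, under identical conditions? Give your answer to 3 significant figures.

From Graham's law, rate_NH₃/rate_CO₂ = √(M_CO₂/M_NH₃) = √(44.01/17.03) = √2.584 = 1.608.
So the volume for NH₃ is 2.98 × 1.608 = 4.79 L.

4.79 L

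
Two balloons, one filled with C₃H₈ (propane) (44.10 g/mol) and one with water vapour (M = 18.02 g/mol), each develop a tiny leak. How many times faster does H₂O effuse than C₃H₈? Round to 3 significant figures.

From Graham's law, rate_H₂O/rate_C₃H₈ = √(M_C₃H₈/M_H₂O) = √(44.10/18.02) = √2.447 = 1.56.

1.56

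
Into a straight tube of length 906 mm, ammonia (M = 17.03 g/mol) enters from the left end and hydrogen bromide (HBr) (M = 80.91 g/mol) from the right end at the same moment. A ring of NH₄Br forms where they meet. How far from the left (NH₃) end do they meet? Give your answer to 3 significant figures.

621 mm

In equal time, each gas travels a distance ∝ its rate ∝ 1/√M, so d_NH₃/d_HBr = √(M_HBr/M_NH₃) = √(80.91/17.03) = 2.180.
With d_NH₃ + d_HBr = 906 mm, d_HBr = 906/(1 + 2.180) = 284.9 mm.
d_NH₃ = 906 − 284.9 = 621 mm.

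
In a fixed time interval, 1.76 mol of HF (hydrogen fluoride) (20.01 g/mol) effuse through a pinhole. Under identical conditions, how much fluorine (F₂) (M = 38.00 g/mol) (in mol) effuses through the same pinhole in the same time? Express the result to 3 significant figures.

From Graham's law, rate_F₂/rate_HF = √(M_HF/M_F₂) = √(20.01/38.00) = √0.5266 = 0.7257.
So the amount for F₂ is 1.76 × 0.7257 = 1.28 mol.

1.28 mol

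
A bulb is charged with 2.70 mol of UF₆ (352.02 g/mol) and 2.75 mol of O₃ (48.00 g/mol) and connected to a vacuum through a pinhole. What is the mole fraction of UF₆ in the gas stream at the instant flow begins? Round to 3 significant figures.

Rate_i ∝ x_i/√M_i (Graham's law weighted by mole fraction), so the effusate composition follows n_i/√M_i.
x_UF₆(eff) = (n_UF₆/√M_UF₆) / (n_UF₆/√M_UF₆ + n_O₃/√M_O₃)
= (2.70/√352.02) / (2.70/√352.02 + 2.75/√48.00) = 0.1439/(0.1439 + 0.3969) = 0.266.

0.266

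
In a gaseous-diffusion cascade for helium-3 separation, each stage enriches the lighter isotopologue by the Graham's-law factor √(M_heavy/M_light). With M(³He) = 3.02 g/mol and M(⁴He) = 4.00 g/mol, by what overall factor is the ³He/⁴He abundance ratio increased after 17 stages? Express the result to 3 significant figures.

Each stage multiplies the ratio by α = √(4.00/3.02), so after 17 stages the overall factor is α^17 = (4.00/3.02)^(17/2).
= 1.32450^(17/2) = 10.9.

10.9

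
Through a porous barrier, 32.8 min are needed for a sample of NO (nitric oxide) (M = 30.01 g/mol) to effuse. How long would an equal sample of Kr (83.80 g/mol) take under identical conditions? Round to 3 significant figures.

54.8 min

From Graham's law, t_Kr/t_NO = √(M_Kr/M_NO) = √(83.80/30.01) = √2.792 = 1.671.
So the time for Kr is 32.8 × 1.671 = 54.8 min.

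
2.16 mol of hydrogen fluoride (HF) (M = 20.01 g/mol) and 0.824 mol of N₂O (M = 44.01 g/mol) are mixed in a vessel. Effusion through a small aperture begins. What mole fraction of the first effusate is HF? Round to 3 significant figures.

Effusion rate of each component ∝ n_i/√M_i (partial pressure × 1/√M).
Mole fraction of HF in the effusate = (n_HF/√M_HF) / (n_HF/√M_HF + n_N₂O/√M_N₂O)
= (2.16/√20.01) / (2.16/√20.01 + 0.824/√44.01) = 0.4829/(0.4829 + 0.1242) = 0.795.

0.795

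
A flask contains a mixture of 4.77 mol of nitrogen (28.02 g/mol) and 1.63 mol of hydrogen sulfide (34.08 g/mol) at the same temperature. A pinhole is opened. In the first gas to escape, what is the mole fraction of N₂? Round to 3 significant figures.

0.763

The effusion rate of species i is ∝ p_i/√M_i ∝ n_i/√M_i.
So x_N₂ in the escaping gas = (n_N₂/√M_N₂) / Σ(n_i/√M_i)
= (4.77/√28.02) / (4.77/√28.02 + 1.63/√34.08) = 0.9011/(0.9011 + 0.2792) = 0.763.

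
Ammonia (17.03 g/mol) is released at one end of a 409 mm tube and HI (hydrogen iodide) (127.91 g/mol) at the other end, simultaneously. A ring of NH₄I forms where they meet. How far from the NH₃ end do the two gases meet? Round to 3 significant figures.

300 mm

Graham's law gives d_NH₃/d_HI = rate_NH₃/rate_HI = √(M_HI/M_NH₃) = √(127.91/17.03) = 2.741.
With d_NH₃ + d_HI = 409 mm, d_HI = 409/(1 + 2.741) = 109.3 mm.
d_NH₃ = 409 − 109.3 = 300 mm.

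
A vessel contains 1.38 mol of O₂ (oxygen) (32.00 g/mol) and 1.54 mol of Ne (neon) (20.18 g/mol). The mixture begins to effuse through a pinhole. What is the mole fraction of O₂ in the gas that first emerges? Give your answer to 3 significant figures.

Each component's effusion rate ∝ (its partial pressure)·(1/√M) ∝ n_i/√M_i.
x_O₂(eff) = (n_O₂/√M_O₂) / (n_O₂/√M_O₂ + n_Ne/√M_Ne)
= (1.38/√32.00) / (1.38/√32.00 + 1.54/√20.18) = 0.2440/(0.2440 + 0.3428) = 0.416.

0.416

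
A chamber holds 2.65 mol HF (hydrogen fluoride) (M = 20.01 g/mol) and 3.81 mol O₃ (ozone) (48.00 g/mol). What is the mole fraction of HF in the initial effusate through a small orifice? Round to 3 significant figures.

Effusion rate of each component ∝ n_i/√M_i (partial pressure × 1/√M).
So x_HF in the escaping gas = (n_HF/√M_HF) / Σ(n_i/√M_i)
= (2.65/√20.01) / (2.65/√20.01 + 3.81/√48.00) = 0.5924/(0.5924 + 0.5499) = 0.519.

0.519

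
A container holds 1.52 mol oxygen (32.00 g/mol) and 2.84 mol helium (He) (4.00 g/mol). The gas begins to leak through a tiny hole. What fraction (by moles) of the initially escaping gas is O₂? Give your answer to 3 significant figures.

Rate_i ∝ x_i/√M_i (Graham's law weighted by mole fraction), so the effusate composition follows n_i/√M_i.
Mole fraction of O₂ in the effusate = (n_O₂/√M_O₂) / (n_O₂/√M_O₂ + n_He/√M_He)
= (1.52/√32.00) / (1.52/√32.00 + 2.84/√4.00) = 0.2687/(0.2687 + 1.420) = 0.159.

0.159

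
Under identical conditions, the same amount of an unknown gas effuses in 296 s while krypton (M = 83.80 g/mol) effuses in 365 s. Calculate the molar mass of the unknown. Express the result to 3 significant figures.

Since effusion rate ∝ 1/√M, t_X/t_Kr = √(M_X/M_Kr).
296/365 = 0.8110 = √(M_X/83.80)
M_X = 83.80 × 0.8110² = 83.80 × 0.6577 = 55.1 g/mol

55.1 g/mol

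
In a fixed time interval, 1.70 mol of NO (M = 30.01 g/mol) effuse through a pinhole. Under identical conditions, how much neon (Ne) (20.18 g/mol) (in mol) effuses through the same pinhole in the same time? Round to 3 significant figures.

Since effusion rate ∝ 1/√M, rate_Ne/rate_NO = √(M_NO/M_Ne) = √(30.01/20.18) = √1.487 = 1.219.
So the amount for Ne is 1.70 × 1.219 = 2.07 mol.

2.07 mol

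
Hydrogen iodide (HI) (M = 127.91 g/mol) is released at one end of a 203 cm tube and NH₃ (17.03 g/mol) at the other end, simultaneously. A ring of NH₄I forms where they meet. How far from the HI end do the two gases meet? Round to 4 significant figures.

54.27 cm

Distances travelled in equal time are proportional to diffusion rates, so d_HI/d_NH₃ = √(M_NH₃/M_HI) = √(17.03/127.91) = 0.3649.
With d_HI + d_NH₃ = 203 cm, d_NH₃ = 203/(1 + 0.3649) = 148.7 cm.
d_HI = 203 − 148.7 = 54.27 cm.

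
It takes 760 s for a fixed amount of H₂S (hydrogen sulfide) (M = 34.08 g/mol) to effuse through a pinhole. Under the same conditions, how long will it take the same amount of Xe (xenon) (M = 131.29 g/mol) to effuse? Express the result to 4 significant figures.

By Graham's law, t_Xe/t_H₂S = √(M_Xe/M_H₂S) = √(131.29/34.08) = √3.852 = 1.963.
So the time for Xe is 760 × 1.963 = 1492 s.

1492 s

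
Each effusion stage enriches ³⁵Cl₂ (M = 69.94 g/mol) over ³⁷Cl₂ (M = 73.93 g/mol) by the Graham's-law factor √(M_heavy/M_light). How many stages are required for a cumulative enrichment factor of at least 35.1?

129

With α = √(73.93/69.94) per stage, ln α = ½ ln(1.05705) = 0.02774.
Need α^N ≥ 35.1 ⇒ N ≥ ln(35.1) / ln α = 3.558 / 0.02774 = 128.27.
So at least 129 stages are needed.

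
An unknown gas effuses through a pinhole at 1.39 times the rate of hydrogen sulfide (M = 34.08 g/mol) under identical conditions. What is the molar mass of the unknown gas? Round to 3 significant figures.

17.6 g/mol

By Graham's law, rate_X/rate_H₂S = √(M_H₂S/M_X).
1.39 = √(34.08/M_X)
M_X = 34.08 / 1.39² = 34.08 / 1.932 = 17.6 g/mol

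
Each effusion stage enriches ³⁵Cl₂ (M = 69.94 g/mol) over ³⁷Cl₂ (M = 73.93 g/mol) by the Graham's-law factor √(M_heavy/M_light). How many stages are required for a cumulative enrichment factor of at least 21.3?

With α = √(73.93/69.94) per stage, ln α = ½ ln(1.05705) = 0.02774.
Need α^N ≥ 21.3 ⇒ N ≥ ln(21.3) / ln α = 3.059 / 0.02774 = 110.26.
Rounding up, N = 111 stages.

111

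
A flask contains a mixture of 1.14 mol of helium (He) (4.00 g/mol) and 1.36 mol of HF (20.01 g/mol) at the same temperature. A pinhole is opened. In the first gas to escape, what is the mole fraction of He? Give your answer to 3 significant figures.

0.652

Effusion rate of each component ∝ n_i/√M_i (partial pressure × 1/√M).
x_He(eff) = (n_He/√M_He) / (n_He/√M_He + n_HF/√M_HF)
= (1.14/√4.00) / (1.14/√4.00 + 1.36/√20.01) = 0.5700/(0.5700 + 0.3040) = 0.652.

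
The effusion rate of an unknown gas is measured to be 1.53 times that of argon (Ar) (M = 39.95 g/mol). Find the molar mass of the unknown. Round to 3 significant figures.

17.1 g/mol

Graham's law gives rate_X/rate_Ar = √(M_Ar/M_X).
1.53 = √(39.95/M_X)
M_X = 39.95 / 1.53² = 39.95 / 2.341 = 17.1 g/mol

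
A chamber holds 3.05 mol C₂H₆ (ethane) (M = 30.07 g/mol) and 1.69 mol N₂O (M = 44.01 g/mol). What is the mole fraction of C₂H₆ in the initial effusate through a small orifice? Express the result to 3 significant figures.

Effusion rate of each component ∝ n_i/√M_i (partial pressure × 1/√M).
So x_C₂H₆ in the escaping gas = (n_C₂H₆/√M_C₂H₆) / Σ(n_i/√M_i)
= (3.05/√30.07) / (3.05/√30.07 + 1.69/√44.01) = 0.5562/(0.5562 + 0.2547) = 0.686.

0.686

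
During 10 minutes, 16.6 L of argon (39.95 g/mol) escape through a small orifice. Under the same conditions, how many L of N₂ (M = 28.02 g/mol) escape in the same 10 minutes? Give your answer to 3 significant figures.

19.8 L

Using Graham's law: rate_N₂/rate_Ar = √(M_Ar/M_N₂) = √(39.95/28.02) = √1.426 = 1.194.
So the volume for N₂ is 16.6 × 1.194 = 19.8 L.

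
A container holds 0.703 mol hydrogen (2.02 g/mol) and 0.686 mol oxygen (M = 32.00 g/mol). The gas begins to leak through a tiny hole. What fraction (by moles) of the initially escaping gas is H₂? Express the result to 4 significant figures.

0.8031

Each component's effusion rate ∝ (its partial pressure)·(1/√M) ∝ n_i/√M_i.
Mole fraction of H₂ in the effusate = (n_H₂/√M_H₂) / (n_H₂/√M_H₂ + n_O₂/√M_O₂)
= (0.703/√2.02) / (0.703/√2.02 + 0.686/√32.00) = 0.4946/(0.4946 + 0.1213) = 0.8031.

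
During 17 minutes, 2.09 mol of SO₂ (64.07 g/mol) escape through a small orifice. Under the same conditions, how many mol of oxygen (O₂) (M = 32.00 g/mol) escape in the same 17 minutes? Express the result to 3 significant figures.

2.96 mol

Since effusion rate ∝ 1/√M, rate_O₂/rate_SO₂ = √(M_SO₂/M_O₂) = √(64.07/32.00) = √2.002 = 1.415.
So the amount for O₂ is 2.09 × 1.415 = 2.96 mol.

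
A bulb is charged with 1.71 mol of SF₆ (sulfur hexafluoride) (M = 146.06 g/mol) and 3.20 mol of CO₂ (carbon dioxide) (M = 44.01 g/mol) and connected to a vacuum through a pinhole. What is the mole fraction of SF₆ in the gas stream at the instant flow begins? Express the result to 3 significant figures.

0.227

Rate_i ∝ x_i/√M_i (Graham's law weighted by mole fraction), so the effusate composition follows n_i/√M_i.
x_SF₆(eff) = (n_SF₆/√M_SF₆) / (n_SF₆/√M_SF₆ + n_CO₂/√M_CO₂)
= (1.71/√146.06) / (1.71/√146.06 + 3.20/√44.01) = 0.1415/(0.1415 + 0.4824) = 0.227.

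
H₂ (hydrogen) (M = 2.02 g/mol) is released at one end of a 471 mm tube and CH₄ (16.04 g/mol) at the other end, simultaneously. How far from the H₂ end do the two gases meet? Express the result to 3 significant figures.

Graham's law gives d_H₂/d_CH₄ = rate_H₂/rate_CH₄ = √(M_CH₄/M_H₂) = √(16.04/2.02) = 2.818.
With d_H₂ + d_CH₄ = 471 mm, d_CH₄ = 471/(1 + 2.818) = 123.4 mm.
d_H₂ = 471 − 123.4 = 348 mm.

348 mm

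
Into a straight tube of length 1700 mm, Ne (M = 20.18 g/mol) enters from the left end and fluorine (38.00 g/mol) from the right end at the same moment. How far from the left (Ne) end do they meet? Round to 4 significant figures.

983.4 mm

Graham's law gives d_Ne/d_F₂ = rate_Ne/rate_F₂ = √(M_F₂/M_Ne) = √(38.00/20.18) = 1.372.
With d_Ne + d_F₂ = 1700 mm, d_F₂ = 1700/(1 + 1.372) = 716.6 mm.
d_Ne = 1700 − 716.6 = 983.4 mm.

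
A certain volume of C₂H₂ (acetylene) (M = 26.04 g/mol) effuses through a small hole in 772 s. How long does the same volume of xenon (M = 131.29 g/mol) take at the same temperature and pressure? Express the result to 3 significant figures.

1730 s

From Graham's law, t_Xe/t_C₂H₂ = √(M_Xe/M_C₂H₂) = √(131.29/26.04) = √5.042 = 2.245.
So the time for Xe is 772 × 2.245 = 1730 s.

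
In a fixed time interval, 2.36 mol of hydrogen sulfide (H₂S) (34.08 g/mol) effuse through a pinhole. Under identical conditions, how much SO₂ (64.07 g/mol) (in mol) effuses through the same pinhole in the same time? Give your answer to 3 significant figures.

Graham's law gives rate_SO₂/rate_H₂S = √(M_H₂S/M_SO₂) = √(34.08/64.07) = √0.5319 = 0.7293.
So the amount for SO₂ is 2.36 × 0.7293 = 1.72 mol.

1.72 mol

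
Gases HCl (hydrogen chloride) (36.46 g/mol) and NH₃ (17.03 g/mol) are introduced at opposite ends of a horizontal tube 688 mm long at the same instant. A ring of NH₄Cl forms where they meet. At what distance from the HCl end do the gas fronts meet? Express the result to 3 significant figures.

279 mm

Distances travelled in equal time are proportional to diffusion rates, so d_HCl/d_NH₃ = √(M_NH₃/M_HCl) = √(17.03/36.46) = 0.6834.
With d_HCl + d_NH₃ = 688 mm, d_NH₃ = 688/(1 + 0.6834) = 408.7 mm.
d_HCl = 688 − 408.7 = 279 mm.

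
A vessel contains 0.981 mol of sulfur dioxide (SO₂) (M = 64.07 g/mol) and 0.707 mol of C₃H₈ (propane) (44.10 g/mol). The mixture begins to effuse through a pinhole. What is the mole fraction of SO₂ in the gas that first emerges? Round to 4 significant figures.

Rate_i ∝ x_i/√M_i (Graham's law weighted by mole fraction), so the effusate composition follows n_i/√M_i.
x_SO₂(eff) = (n_SO₂/√M_SO₂) / (n_SO₂/√M_SO₂ + n_C₃H₈/√M_C₃H₈)
= (0.981/√64.07) / (0.981/√64.07 + 0.707/√44.10) = 0.1226/(0.1226 + 0.1065) = 0.5351.

0.5351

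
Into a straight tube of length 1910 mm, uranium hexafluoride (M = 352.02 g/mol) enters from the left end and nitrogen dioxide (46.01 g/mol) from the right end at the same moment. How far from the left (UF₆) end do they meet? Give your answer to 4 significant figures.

Graham's law gives d_UF₆/d_NO₂ = rate_UF₆/rate_NO₂ = √(M_NO₂/M_UF₆) = √(46.01/352.02) = 0.3615.
With d_UF₆ + d_NO₂ = 1910 mm, d_NO₂ = 1910/(1 + 0.3615) = 1403 mm.
d_UF₆ = 1910 − 1403 = 507.2 mm.

507.2 mm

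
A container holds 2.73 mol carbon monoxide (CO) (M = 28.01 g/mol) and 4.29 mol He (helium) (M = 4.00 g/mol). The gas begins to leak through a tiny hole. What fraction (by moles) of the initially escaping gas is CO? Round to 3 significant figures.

0.194

The effusion rate of species i is ∝ p_i/√M_i ∝ n_i/√M_i.
Mole fraction of CO in the effusate = (n_CO/√M_CO) / (n_CO/√M_CO + n_He/√M_He)
= (2.73/√28.01) / (2.73/√28.01 + 4.29/√4.00) = 0.5158/(0.5158 + 2.145) = 0.194.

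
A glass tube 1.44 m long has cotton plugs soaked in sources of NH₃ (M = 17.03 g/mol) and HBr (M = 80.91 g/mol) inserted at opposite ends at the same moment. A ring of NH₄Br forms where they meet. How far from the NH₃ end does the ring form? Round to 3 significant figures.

0.987 m

In equal time, each gas travels a distance ∝ its rate ∝ 1/√M, so d_NH₃/d_HBr = √(M_HBr/M_NH₃) = √(80.91/17.03) = 2.180.
With d_NH₃ + d_HBr = 1.44 m, d_HBr = 1.44/(1 + 2.180) = 0.4529 m.
d_NH₃ = 1.44 − 0.4529 = 0.987 m.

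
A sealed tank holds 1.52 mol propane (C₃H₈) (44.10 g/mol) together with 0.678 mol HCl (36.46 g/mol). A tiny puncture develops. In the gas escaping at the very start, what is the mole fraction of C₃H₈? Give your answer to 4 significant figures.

0.6709

The effusion rate of species i is ∝ p_i/√M_i ∝ n_i/√M_i.
So x_C₃H₈ in the escaping gas = (n_C₃H₈/√M_C₃H₈) / Σ(n_i/√M_i)
= (1.52/√44.10) / (1.52/√44.10 + 0.678/√36.46) = 0.2289/(0.2289 + 0.1123) = 0.6709.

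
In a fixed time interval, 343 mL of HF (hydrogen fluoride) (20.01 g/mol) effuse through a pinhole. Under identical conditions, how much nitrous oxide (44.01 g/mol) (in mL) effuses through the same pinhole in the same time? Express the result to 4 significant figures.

231.3 mL

Since effusion rate ∝ 1/√M, rate_N₂O/rate_HF = √(M_HF/M_N₂O) = √(20.01/44.01) = √0.4547 = 0.6743.
So the volume for N₂O is 343 × 0.6743 = 231.3 mL.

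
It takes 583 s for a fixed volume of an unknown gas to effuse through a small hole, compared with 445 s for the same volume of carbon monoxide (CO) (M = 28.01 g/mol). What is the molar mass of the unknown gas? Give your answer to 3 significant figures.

By Graham's law, t_X/t_CO = √(M_X/M_CO).
583/445 = 1.310 = √(M_X/28.01)
M_X = 28.01 × 1.310² = 28.01 × 1.716 = 48.1 g/mol

48.1 g/mol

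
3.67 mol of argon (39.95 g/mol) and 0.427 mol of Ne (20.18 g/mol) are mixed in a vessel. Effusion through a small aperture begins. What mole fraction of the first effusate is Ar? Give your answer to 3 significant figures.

0.859

Effusion rate of each component ∝ n_i/√M_i (partial pressure × 1/√M).
Mole fraction of Ar in the effusate = (n_Ar/√M_Ar) / (n_Ar/√M_Ar + n_Ne/√M_Ne)
= (3.67/√39.95) / (3.67/√39.95 + 0.427/√20.18) = 0.5806/(0.5806 + 0.09505) = 0.859.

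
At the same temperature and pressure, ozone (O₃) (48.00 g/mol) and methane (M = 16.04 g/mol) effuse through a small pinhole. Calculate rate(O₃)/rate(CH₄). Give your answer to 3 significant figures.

From Graham's law, rate_O₃/rate_CH₄ = √(M_CH₄/M_O₃) = √(16.04/48.00) = √0.3342 = 0.578.

0.578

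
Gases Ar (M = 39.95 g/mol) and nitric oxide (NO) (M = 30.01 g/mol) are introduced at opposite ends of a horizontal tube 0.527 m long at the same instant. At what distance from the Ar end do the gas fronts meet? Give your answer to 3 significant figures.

0.245 m

In equal time, each gas travels a distance ∝ its rate ∝ 1/√M, so d_Ar/d_NO = √(M_NO/M_Ar) = √(30.01/39.95) = 0.8667.
With d_Ar + d_NO = 0.527 m, d_NO = 0.527/(1 + 0.8667) = 0.2823 m.
d_Ar = 0.527 − 0.2823 = 0.245 m.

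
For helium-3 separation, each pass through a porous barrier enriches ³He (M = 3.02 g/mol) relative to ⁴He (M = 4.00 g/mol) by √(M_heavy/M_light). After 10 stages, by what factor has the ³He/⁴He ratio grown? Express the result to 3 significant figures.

Each stage multiplies the ratio by α = √(4.00/3.02), so after 10 stages the overall factor is α^10 = (4.00/3.02)^(10/2).
= 1.32450^5 = 4.08.

4.08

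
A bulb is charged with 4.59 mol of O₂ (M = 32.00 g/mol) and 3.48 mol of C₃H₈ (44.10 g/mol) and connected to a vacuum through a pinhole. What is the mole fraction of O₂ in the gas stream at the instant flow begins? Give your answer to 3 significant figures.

0.608

Rate_i ∝ x_i/√M_i (Graham's law weighted by mole fraction), so the effusate composition follows n_i/√M_i.
Mole fraction of O₂ in the effusate = (n_O₂/√M_O₂) / (n_O₂/√M_O₂ + n_C₃H₈/√M_C₃H₈)
= (4.59/√32.00) / (4.59/√32.00 + 3.48/√44.10) = 0.8114/(0.8114 + 0.5240) = 0.608.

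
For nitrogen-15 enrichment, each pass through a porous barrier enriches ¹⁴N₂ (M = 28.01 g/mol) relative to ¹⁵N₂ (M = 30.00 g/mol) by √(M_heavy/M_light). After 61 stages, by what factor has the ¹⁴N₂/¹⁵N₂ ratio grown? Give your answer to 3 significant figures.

8.11

After 61 stages the ratio has grown by (√(30.00/28.01))^61 = (30.00/28.01)^(61/2).
= 1.07105^(61/2) = 8.11.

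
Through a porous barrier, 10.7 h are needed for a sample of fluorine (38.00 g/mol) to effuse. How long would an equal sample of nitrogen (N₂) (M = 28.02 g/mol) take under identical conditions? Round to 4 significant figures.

From Graham's law, t_N₂/t_F₂ = √(M_N₂/M_F₂) = √(28.02/38.00) = √0.7374 = 0.8587.
So the time for N₂ is 10.7 × 0.8587 = 9.188 h.

9.188 h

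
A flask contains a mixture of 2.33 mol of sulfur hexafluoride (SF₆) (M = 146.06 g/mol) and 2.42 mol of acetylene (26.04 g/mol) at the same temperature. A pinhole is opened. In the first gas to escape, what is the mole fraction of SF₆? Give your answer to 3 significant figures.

Effusion rate of each component ∝ n_i/√M_i (partial pressure × 1/√M).
x_SF₆(eff) = (n_SF₆/√M_SF₆) / (n_SF₆/√M_SF₆ + n_C₂H₂/√M_C₂H₂)
= (2.33/√146.06) / (2.33/√146.06 + 2.42/√26.04) = 0.1928/(0.1928 + 0.4742) = 0.289.

0.289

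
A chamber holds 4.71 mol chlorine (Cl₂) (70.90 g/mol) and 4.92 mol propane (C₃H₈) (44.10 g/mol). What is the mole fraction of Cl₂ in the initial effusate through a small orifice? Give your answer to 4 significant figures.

0.4302

Effusion rate of each component ∝ n_i/√M_i (partial pressure × 1/√M).
So x_Cl₂ in the escaping gas = (n_Cl₂/√M_Cl₂) / Σ(n_i/√M_i)
= (4.71/√70.90) / (4.71/√70.90 + 4.92/√44.10) = 0.5594/(0.5594 + 0.7409) = 0.4302.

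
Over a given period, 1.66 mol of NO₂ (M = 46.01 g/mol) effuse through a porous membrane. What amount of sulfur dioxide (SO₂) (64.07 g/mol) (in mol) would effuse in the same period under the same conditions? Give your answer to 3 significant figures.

Using Graham's law: rate_SO₂/rate_NO₂ = √(M_NO₂/M_SO₂) = √(46.01/64.07) = √0.7181 = 0.8474.
So the amount for SO₂ is 1.66 × 0.8474 = 1.41 mol.

1.41 mol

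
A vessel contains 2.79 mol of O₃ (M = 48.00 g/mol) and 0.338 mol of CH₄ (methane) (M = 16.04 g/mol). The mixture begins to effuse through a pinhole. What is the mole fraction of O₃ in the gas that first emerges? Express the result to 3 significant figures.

Each component's effusion rate ∝ (its partial pressure)·(1/√M) ∝ n_i/√M_i.
So x_O₃ in the escaping gas = (n_O₃/√M_O₃) / Σ(n_i/√M_i)
= (2.79/√48.00) / (2.79/√48.00 + 0.338/√16.04) = 0.4027/(0.4027 + 0.08439) = 0.827.

0.827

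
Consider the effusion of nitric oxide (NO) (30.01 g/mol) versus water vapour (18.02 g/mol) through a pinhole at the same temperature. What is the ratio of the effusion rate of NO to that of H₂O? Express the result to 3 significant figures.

0.775

Using Graham's law: rate_NO/rate_H₂O = √(M_H₂O/M_NO) = √(18.02/30.01) = √0.6005 = 0.775.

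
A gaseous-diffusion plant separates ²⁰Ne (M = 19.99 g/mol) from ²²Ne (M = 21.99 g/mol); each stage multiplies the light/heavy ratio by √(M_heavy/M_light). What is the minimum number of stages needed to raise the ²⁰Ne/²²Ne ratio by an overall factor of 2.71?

21

With α = √(21.99/19.99) per stage, ln α = ½ ln(1.10005) = 0.04768.
Need α^N ≥ 2.71 ⇒ N ≥ ln(2.71) / ln α = 0.9969 / 0.04768 = 20.91.
Rounding up, N = 21 stages.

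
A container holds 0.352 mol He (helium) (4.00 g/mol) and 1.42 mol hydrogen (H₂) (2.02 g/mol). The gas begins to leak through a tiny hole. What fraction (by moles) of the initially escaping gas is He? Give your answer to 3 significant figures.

Each component's effusion rate ∝ (its partial pressure)·(1/√M) ∝ n_i/√M_i.
So x_He in the escaping gas = (n_He/√M_He) / Σ(n_i/√M_i)
= (0.352/√4.00) / (0.352/√4.00 + 1.42/√2.02) = 0.1760/(0.1760 + 0.9991) = 0.150.

0.150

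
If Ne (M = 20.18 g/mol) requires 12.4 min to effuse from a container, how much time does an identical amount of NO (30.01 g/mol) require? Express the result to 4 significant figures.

15.12 min

Graham's law gives t_NO/t_Ne = √(M_NO/M_Ne) = √(30.01/20.18) = √1.487 = 1.219.
So the time for NO is 12.4 × 1.219 = 15.12 min.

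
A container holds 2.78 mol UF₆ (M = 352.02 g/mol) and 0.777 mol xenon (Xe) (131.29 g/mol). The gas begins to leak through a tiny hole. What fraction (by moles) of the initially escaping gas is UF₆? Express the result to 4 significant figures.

The effusion rate of species i is ∝ p_i/√M_i ∝ n_i/√M_i.
x_UF₆(eff) = (n_UF₆/√M_UF₆) / (n_UF₆/√M_UF₆ + n_Xe/√M_Xe)
= (2.78/√352.02) / (2.78/√352.02 + 0.777/√131.29) = 0.1482/(0.1482 + 0.06781) = 0.6860.

0.6860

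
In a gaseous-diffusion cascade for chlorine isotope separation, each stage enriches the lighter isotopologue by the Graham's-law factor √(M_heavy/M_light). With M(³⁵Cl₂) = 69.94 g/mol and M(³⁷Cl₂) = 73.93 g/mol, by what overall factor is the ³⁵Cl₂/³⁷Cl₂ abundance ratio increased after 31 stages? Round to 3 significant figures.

2.36

The single-stage factor is √(M_heavy/M_light), so 31 stages give [√(73.93/69.94)]^31 = (73.93/69.94)^(31/2).
= 1.05705^(31/2) = 2.36.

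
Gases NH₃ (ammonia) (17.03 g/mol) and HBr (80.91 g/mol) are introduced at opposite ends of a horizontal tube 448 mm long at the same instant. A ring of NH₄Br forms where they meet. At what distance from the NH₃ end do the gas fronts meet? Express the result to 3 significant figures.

307 mm

In equal time, each gas travels a distance ∝ its rate ∝ 1/√M, so d_NH₃/d_HBr = √(M_HBr/M_NH₃) = √(80.91/17.03) = 2.180.
With d_NH₃ + d_HBr = 448 mm, d_HBr = 448/(1 + 2.180) = 140.9 mm.
d_NH₃ = 448 − 140.9 = 307 mm.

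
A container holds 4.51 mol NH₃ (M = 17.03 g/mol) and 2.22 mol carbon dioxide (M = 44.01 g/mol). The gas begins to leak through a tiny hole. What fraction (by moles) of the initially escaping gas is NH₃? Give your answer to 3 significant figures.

The effusion rate of species i is ∝ p_i/√M_i ∝ n_i/√M_i.
So x_NH₃ in the escaping gas = (n_NH₃/√M_NH₃) / Σ(n_i/√M_i)
= (4.51/√17.03) / (4.51/√17.03 + 2.22/√44.01) = 1.093/(1.093 + 0.3346) = 0.766.

0.766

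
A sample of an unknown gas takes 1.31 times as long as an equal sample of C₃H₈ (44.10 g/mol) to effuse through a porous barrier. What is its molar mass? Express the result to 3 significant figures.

75.7 g/mol

Graham's law gives t_X/t_C₃H₈ = √(M_X/M_C₃H₈).
1.31 = √(M_X/44.10)
M_X = 44.10 × 1.31² = 44.10 × 1.716 = 75.7 g/mol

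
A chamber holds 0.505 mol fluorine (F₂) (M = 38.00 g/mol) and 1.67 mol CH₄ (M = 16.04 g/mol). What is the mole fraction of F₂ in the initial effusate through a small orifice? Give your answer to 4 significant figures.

Effusion rate of each component ∝ n_i/√M_i (partial pressure × 1/√M).
x_F₂(eff) = (n_F₂/√M_F₂) / (n_F₂/√M_F₂ + n_CH₄/√M_CH₄)
= (0.505/√38.00) / (0.505/√38.00 + 1.67/√16.04) = 0.08192/(0.08192 + 0.4170) = 0.1642.

0.1642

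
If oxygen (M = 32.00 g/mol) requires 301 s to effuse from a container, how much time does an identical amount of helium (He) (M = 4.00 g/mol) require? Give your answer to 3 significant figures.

106 s

Using Graham's law: t_He/t_O₂ = √(M_He/M_O₂) = √(4.00/32.00) = √0.1250 = 0.3536.
So the time for He is 301 × 0.3536 = 106 s.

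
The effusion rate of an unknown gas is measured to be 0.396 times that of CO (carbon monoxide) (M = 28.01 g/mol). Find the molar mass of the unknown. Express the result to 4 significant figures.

Using Graham's law: rate_X/rate_CO = √(M_CO/M_X).
0.396 = √(28.01/M_X)
M_X = 28.01 / 0.396² = 28.01 / 0.1568 = 178.6 g/mol

178.6 g/mol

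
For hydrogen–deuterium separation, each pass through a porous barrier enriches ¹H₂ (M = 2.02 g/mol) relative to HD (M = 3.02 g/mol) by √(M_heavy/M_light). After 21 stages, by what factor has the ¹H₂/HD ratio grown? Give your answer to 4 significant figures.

Each stage multiplies the ratio by α = √(3.02/2.02), so after 21 stages the overall factor is α^21 = (3.02/2.02)^(21/2).
= 1.49505^(21/2) = 68.22.

68.22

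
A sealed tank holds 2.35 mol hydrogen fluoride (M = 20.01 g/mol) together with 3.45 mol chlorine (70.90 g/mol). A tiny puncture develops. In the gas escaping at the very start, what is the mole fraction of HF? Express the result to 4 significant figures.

Rate_i ∝ x_i/√M_i (Graham's law weighted by mole fraction), so the effusate composition follows n_i/√M_i.
So x_HF in the escaping gas = (n_HF/√M_HF) / Σ(n_i/√M_i)
= (2.35/√20.01) / (2.35/√20.01 + 3.45/√70.90) = 0.5253/(0.5253 + 0.4097) = 0.5618.

0.5618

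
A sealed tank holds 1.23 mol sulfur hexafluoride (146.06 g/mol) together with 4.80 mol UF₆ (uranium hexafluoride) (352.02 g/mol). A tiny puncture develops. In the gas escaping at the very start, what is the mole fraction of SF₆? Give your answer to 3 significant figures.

0.285

Effusion rate of each component ∝ n_i/√M_i (partial pressure × 1/√M).
So x_SF₆ in the escaping gas = (n_SF₆/√M_SF₆) / Σ(n_i/√M_i)
= (1.23/√146.06) / (1.23/√146.06 + 4.80/√352.02) = 0.1018/(0.1018 + 0.2558) = 0.285.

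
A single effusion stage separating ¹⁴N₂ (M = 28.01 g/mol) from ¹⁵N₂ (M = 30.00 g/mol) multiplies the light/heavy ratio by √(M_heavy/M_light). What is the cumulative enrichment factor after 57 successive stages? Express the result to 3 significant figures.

7.07

After 57 stages the ratio has grown by (√(30.00/28.01))^57 = (30.00/28.01)^(57/2).
= 1.07105^(57/2) = 7.07.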